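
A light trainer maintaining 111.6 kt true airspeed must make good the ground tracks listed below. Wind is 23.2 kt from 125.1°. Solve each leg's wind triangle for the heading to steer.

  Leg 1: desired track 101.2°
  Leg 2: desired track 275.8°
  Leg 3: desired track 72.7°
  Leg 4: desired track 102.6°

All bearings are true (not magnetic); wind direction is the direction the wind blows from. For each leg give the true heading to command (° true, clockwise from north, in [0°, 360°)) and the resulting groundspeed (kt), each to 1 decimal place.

Leg 1: desired track 101.2°; wind correction +4.8° → command heading 106.0°, groundspeed 90.0 kt
Leg 2: desired track 275.8°; wind correction -5.8° → command heading 270.0°, groundspeed 131.3 kt
Leg 3: desired track 72.7°; wind correction +9.5° → command heading 82.2°, groundspeed 95.9 kt
Leg 4: desired track 102.6°; wind correction +4.6° → command heading 107.2°, groundspeed 89.8 kt

Leg 1: heading=106.0°, groundspeed=90.0 kt
Leg 2: heading=270.0°, groundspeed=131.3 kt
Leg 3: heading=82.2°, groundspeed=95.9 kt
Leg 4: heading=107.2°, groundspeed=89.8 kt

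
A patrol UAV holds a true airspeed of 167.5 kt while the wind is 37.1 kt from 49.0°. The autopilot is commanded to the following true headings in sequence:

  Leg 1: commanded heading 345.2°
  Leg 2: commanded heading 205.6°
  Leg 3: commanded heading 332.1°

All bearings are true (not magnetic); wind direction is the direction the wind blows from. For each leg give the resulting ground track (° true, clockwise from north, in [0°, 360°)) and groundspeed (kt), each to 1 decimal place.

Leg 1: heading 345.2°; drift -12.4° → track 332.8°, groundspeed 154.7 kt
Leg 2: heading 205.6°; drift +4.2° → track 209.8°, groundspeed 202.1 kt
Leg 3: heading 332.1°; drift -12.8° → track 319.3°, groundspeed 163.1 kt

Leg 1: track=332.8°, groundspeed=154.7 kt
Leg 2: track=209.8°, groundspeed=202.1 kt
Leg 3: track=319.3°, groundspeed=163.1 kt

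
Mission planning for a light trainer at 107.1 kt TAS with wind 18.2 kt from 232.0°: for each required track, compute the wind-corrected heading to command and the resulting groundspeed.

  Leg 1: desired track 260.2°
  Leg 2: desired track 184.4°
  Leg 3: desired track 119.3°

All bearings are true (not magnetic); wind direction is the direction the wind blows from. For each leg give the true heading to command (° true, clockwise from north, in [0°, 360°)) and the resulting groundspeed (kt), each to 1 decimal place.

Leg 1: desired track 260.2°; wind correction -4.6° → command heading 255.6°, groundspeed 90.7 kt
Leg 2: desired track 184.4°; wind correction +7.2° → command heading 191.6°, groundspeed 94.0 kt
Leg 3: desired track 119.3°; wind correction +9.0° → command heading 128.3°, groundspeed 112.8 kt

Leg 1: heading=255.6°, groundspeed=90.7 kt
Leg 2: heading=191.6°, groundspeed=94.0 kt
Leg 3: heading=128.3°, groundspeed=112.8 kt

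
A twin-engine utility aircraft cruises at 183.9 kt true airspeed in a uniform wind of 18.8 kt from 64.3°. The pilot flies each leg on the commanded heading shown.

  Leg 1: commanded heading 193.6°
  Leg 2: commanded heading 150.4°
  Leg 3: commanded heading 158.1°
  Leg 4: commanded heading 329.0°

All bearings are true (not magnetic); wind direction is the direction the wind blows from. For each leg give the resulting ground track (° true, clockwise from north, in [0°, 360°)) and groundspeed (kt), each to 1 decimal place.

Leg 1: track=197.8°, groundspeed=196.3 kt
Leg 2: track=156.3°, groundspeed=183.6 kt
Leg 3: track=163.9°, groundspeed=186.1 kt
Leg 4: track=323.2°, groundspeed=186.6 kt

Leg 1: heading 193.6°; drift +4.2° → track 197.8°, groundspeed 196.3 kt
Leg 2: heading 150.4°; drift +5.9° → track 156.3°, groundspeed 183.6 kt
Leg 3: heading 158.1°; drift +5.8° → track 163.9°, groundspeed 186.1 kt
Leg 4: heading 329.0°; drift -5.8° → track 323.2°, groundspeed 186.6 kt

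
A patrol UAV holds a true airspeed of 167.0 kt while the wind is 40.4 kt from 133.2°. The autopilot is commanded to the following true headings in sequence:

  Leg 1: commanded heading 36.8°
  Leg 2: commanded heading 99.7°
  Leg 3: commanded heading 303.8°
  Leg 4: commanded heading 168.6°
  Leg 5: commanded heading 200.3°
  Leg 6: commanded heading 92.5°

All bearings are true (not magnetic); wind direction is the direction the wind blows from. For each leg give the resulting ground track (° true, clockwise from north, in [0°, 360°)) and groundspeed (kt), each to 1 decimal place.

Leg 1: heading 36.8°; drift -13.2° → track 23.6°, groundspeed 176.1 kt
Leg 2: heading 99.7°; drift -9.5° → track 90.2°, groundspeed 135.2 kt
Leg 3: heading 303.8°; drift +1.8° → track 305.6°, groundspeed 207.0 kt
Leg 4: heading 168.6°; drift +9.9° → track 178.5°, groundspeed 136.1 kt
Leg 5: heading 200.3°; drift +13.8° → track 214.1°, groundspeed 155.8 kt
Leg 6: heading 92.5°; drift -10.9° → track 81.6°, groundspeed 138.9 kt

Leg 1: track=23.6°, groundspeed=176.1 kt
Leg 2: track=90.2°, groundspeed=135.2 kt
Leg 3: track=305.6°, groundspeed=207.0 kt
Leg 4: track=178.5°, groundspeed=136.1 kt
Leg 5: track=214.1°, groundspeed=155.8 kt
Leg 6: track=81.6°, groundspeed=138.9 kt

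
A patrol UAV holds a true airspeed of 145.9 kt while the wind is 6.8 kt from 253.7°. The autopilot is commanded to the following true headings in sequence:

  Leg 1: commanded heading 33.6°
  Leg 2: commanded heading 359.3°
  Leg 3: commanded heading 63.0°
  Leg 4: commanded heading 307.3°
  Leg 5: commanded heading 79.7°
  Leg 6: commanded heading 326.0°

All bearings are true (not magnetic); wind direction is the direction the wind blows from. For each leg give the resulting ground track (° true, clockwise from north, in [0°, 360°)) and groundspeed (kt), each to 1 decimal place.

Leg 1: heading 33.6°; drift +1.7° → track 35.3°, groundspeed 151.2 kt
Leg 2: heading 359.3°; drift +2.5° → track 1.8°, groundspeed 147.9 kt
Leg 3: heading 63.0°; drift +0.5° → track 63.5°, groundspeed 152.6 kt
Leg 4: heading 307.3°; drift +2.2° → track 309.5°, groundspeed 142.0 kt
Leg 5: heading 79.7°; drift -0.3° → track 79.4°, groundspeed 152.7 kt
Leg 6: heading 326.0°; drift +2.6° → track 328.6°, groundspeed 144.0 kt

Leg 1: track=35.3°, groundspeed=151.2 kt
Leg 2: track=1.8°, groundspeed=147.9 kt
Leg 3: track=63.5°, groundspeed=152.6 kt
Leg 4: track=309.5°, groundspeed=142.0 kt
Leg 5: track=79.4°, groundspeed=152.7 kt
Leg 6: track=328.6°, groundspeed=144.0 kt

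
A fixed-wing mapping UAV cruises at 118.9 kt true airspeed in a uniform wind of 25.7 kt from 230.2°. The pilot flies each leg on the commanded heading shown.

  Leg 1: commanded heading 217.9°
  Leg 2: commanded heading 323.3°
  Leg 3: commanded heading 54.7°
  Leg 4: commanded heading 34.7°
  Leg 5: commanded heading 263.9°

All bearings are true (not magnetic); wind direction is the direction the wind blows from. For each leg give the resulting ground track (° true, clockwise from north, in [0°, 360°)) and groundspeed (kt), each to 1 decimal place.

Leg 1: track=214.6°, groundspeed=93.9 kt
Leg 2: track=335.3°, groundspeed=123.0 kt
Leg 3: track=53.9°, groundspeed=144.5 kt
Leg 4: track=37.4°, groundspeed=143.8 kt
Leg 5: track=272.2°, groundspeed=98.6 kt

Leg 1: heading 217.9°; drift -3.3° → track 214.6°, groundspeed 93.9 kt
Leg 2: heading 323.3°; drift +12.0° → track 335.3°, groundspeed 123.0 kt
Leg 3: heading 54.7°; drift -0.8° → track 53.9°, groundspeed 144.5 kt
Leg 4: heading 34.7°; drift +2.7° → track 37.4°, groundspeed 143.8 kt
Leg 5: heading 263.9°; drift +8.3° → track 272.2°, groundspeed 98.6 kt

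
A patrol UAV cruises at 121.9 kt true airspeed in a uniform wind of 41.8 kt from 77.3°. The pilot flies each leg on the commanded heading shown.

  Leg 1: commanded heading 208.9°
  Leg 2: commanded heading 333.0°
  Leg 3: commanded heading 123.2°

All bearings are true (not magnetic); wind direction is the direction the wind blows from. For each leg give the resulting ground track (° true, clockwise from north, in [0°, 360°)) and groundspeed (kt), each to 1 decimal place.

Leg 1: heading 208.9°; drift +11.8° → track 220.7°, groundspeed 152.9 kt
Leg 2: heading 333.0°; drift -17.0° → track 316.0°, groundspeed 138.3 kt
Leg 3: heading 123.2°; drift +17.9° → track 141.1°, groundspeed 97.5 kt

Leg 1: track=220.7°, groundspeed=152.9 kt
Leg 2: track=316.0°, groundspeed=138.3 kt
Leg 3: track=141.1°, groundspeed=97.5 kt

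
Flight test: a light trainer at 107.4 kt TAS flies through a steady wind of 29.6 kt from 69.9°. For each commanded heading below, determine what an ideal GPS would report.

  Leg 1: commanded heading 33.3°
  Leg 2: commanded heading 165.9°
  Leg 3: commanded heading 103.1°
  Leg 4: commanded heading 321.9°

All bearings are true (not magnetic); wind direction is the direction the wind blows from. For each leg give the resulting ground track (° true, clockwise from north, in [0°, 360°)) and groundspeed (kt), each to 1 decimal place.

Leg 1: heading 33.3°; drift -11.9° → track 21.4°, groundspeed 85.5 kt
Leg 2: heading 165.9°; drift +14.9° → track 180.8°, groundspeed 114.3 kt
Leg 3: heading 103.1°; drift +11.1° → track 114.2°, groundspeed 84.2 kt
Leg 4: heading 321.9°; drift -13.6° → track 308.3°, groundspeed 119.9 kt

Leg 1: track=21.4°, groundspeed=85.5 kt
Leg 2: track=180.8°, groundspeed=114.3 kt
Leg 3: track=114.2°, groundspeed=84.2 kt
Leg 4: track=308.3°, groundspeed=119.9 kt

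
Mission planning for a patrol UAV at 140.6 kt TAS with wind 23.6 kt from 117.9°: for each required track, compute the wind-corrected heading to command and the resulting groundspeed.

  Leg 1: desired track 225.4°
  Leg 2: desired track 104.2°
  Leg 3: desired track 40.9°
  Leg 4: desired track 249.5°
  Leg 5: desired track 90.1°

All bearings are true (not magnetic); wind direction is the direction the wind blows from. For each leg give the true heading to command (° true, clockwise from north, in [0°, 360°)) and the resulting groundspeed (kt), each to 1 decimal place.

Leg 1: desired track 225.4°; wind correction -9.2° → command heading 216.2°, groundspeed 145.9 kt
Leg 2: desired track 104.2°; wind correction +2.3° → command heading 106.5°, groundspeed 117.6 kt
Leg 3: desired track 40.9°; wind correction +9.4° → command heading 50.3°, groundspeed 133.4 kt
Leg 4: desired track 249.5°; wind correction -7.2° → command heading 242.3°, groundspeed 155.2 kt
Leg 5: desired track 90.1°; wind correction +4.5° → command heading 94.6°, groundspeed 119.3 kt

Leg 1: heading=216.2°, groundspeed=145.9 kt
Leg 2: heading=106.5°, groundspeed=117.6 kt
Leg 3: heading=50.3°, groundspeed=133.4 kt
Leg 4: heading=242.3°, groundspeed=155.2 kt
Leg 5: heading=94.6°, groundspeed=119.3 kt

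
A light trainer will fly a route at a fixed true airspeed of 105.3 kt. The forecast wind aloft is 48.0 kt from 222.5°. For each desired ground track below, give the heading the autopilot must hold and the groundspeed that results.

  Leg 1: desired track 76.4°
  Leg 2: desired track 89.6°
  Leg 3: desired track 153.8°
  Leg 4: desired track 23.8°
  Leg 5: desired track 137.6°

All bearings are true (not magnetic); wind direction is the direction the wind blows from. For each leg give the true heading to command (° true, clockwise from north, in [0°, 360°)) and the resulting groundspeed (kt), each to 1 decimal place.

Leg 1: heading=91.1°, groundspeed=141.7 kt
Leg 2: heading=109.1°, groundspeed=131.9 kt
Leg 3: heading=178.9°, groundspeed=77.9 kt
Leg 4: heading=15.4°, groundspeed=149.6 kt
Leg 5: heading=164.6°, groundspeed=89.6 kt

Leg 1: desired track 76.4°; wind correction +14.7° → command heading 91.1°, groundspeed 141.7 kt
Leg 2: desired track 89.6°; wind correction +19.5° → command heading 109.1°, groundspeed 131.9 kt
Leg 3: desired track 153.8°; wind correction +25.1° → command heading 178.9°, groundspeed 77.9 kt
Leg 4: desired track 23.8°; wind correction -8.4° → command heading 15.4°, groundspeed 149.6 kt
Leg 5: desired track 137.6°; wind correction +27.0° → command heading 164.6°, groundspeed 89.6 kt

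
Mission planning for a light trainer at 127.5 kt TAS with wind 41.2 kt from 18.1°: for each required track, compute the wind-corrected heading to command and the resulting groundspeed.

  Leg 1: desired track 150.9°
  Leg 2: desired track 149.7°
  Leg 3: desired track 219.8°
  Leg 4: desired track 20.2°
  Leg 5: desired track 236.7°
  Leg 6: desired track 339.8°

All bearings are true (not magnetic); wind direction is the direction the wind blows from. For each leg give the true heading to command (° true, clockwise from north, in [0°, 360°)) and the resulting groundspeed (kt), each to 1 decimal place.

Leg 1: heading=137.2°, groundspeed=151.9 kt
Leg 2: heading=135.7°, groundspeed=151.1 kt
Leg 3: heading=226.7°, groundspeed=164.9 kt
Leg 4: heading=19.5°, groundspeed=86.3 kt
Leg 5: heading=248.3°, groundspeed=157.1 kt
Leg 6: heading=351.4°, groundspeed=92.6 kt

Leg 1: desired track 150.9°; wind correction -13.7° → command heading 137.2°, groundspeed 151.9 kt
Leg 2: desired track 149.7°; wind correction -14.0° → command heading 135.7°, groundspeed 151.1 kt
Leg 3: desired track 219.8°; wind correction +6.9° → command heading 226.7°, groundspeed 164.9 kt
Leg 4: desired track 20.2°; wind correction -0.7° → command heading 19.5°, groundspeed 86.3 kt
Leg 5: desired track 236.7°; wind correction +11.6° → command heading 248.3°, groundspeed 157.1 kt
Leg 6: desired track 339.8°; wind correction +11.6° → command heading 351.4°, groundspeed 92.6 kt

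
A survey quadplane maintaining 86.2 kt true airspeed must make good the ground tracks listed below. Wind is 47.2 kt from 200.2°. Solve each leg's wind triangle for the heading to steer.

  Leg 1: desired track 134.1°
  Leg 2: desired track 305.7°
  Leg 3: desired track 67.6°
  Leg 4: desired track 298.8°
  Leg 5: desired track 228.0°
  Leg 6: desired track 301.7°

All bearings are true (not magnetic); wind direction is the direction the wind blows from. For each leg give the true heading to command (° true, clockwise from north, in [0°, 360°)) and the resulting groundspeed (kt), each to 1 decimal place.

Leg 1: heading=164.1°, groundspeed=55.5 kt
Leg 2: heading=273.9°, groundspeed=85.8 kt
Leg 3: heading=91.4°, groundspeed=110.8 kt
Leg 4: heading=266.0°, groundspeed=79.5 kt
Leg 5: heading=213.2°, groundspeed=41.6 kt
Leg 6: heading=269.2°, groundspeed=82.2 kt

Leg 1: desired track 134.1°; wind correction +30.0° → command heading 164.1°, groundspeed 55.5 kt
Leg 2: desired track 305.7°; wind correction -31.8° → command heading 273.9°, groundspeed 85.8 kt
Leg 3: desired track 67.6°; wind correction +23.8° → command heading 91.4°, groundspeed 110.8 kt
Leg 4: desired track 298.8°; wind correction -32.8° → command heading 266.0°, groundspeed 79.5 kt
Leg 5: desired track 228.0°; wind correction -14.8° → command heading 213.2°, groundspeed 41.6 kt
Leg 6: desired track 301.7°; wind correction -32.5° → command heading 269.2°, groundspeed 82.2 kt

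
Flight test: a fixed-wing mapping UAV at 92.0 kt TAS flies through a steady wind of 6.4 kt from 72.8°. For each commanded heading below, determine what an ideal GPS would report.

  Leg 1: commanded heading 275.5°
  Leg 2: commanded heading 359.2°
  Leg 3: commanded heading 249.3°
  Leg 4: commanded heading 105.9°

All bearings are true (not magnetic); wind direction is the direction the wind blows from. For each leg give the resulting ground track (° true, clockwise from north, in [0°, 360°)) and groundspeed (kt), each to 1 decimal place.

Leg 1: heading 275.5°; drift -1.4° → track 274.1°, groundspeed 97.9 kt
Leg 2: heading 359.2°; drift -3.9° → track 355.3°, groundspeed 90.4 kt
Leg 3: heading 249.3°; drift +0.2° → track 249.5°, groundspeed 98.4 kt
Leg 4: heading 105.9°; drift +2.3° → track 108.2°, groundspeed 86.7 kt

Leg 1: track=274.1°, groundspeed=97.9 kt
Leg 2: track=355.3°, groundspeed=90.4 kt
Leg 3: track=249.5°, groundspeed=98.4 kt
Leg 4: track=108.2°, groundspeed=86.7 kt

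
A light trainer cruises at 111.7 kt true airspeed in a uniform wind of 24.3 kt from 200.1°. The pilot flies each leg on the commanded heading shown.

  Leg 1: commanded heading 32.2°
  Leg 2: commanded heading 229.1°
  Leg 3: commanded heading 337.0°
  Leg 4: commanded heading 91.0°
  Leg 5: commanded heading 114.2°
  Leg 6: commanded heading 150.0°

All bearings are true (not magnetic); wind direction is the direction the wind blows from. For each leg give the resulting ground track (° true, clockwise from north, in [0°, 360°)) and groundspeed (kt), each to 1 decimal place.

Leg 1: track=30.0°, groundspeed=135.6 kt
Leg 2: track=236.5°, groundspeed=91.2 kt
Leg 3: track=344.3°, groundspeed=130.5 kt
Leg 4: track=80.1°, groundspeed=121.8 kt
Leg 5: track=101.8°, groundspeed=112.6 kt
Leg 6: track=139.0°, groundspeed=97.9 kt

Leg 1: heading 32.2°; drift -2.2° → track 30.0°, groundspeed 135.6 kt
Leg 2: heading 229.1°; drift +7.4° → track 236.5°, groundspeed 91.2 kt
Leg 3: heading 337.0°; drift +7.3° → track 344.3°, groundspeed 130.5 kt
Leg 4: heading 91.0°; drift -10.9° → track 80.1°, groundspeed 121.8 kt
Leg 5: heading 114.2°; drift -12.4° → track 101.8°, groundspeed 112.6 kt
Leg 6: heading 150.0°; drift -11.0° → track 139.0°, groundspeed 97.9 kt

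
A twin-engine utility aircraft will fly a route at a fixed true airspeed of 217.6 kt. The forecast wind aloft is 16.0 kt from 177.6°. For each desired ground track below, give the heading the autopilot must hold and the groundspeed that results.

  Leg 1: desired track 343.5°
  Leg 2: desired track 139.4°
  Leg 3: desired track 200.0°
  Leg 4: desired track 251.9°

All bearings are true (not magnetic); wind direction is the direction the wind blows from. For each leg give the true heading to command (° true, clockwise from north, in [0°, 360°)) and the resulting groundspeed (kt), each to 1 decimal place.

Leg 1: desired track 343.5°; wind correction -1.0° → command heading 342.5°, groundspeed 233.1 kt
Leg 2: desired track 139.4°; wind correction +2.6° → command heading 142.0°, groundspeed 204.8 kt
Leg 3: desired track 200.0°; wind correction -1.6° → command heading 198.4°, groundspeed 202.7 kt
Leg 4: desired track 251.9°; wind correction -4.1° → command heading 247.8°, groundspeed 212.7 kt

Leg 1: heading=342.5°, groundspeed=233.1 kt
Leg 2: heading=142.0°, groundspeed=204.8 kt
Leg 3: heading=198.4°, groundspeed=202.7 kt
Leg 4: heading=247.8°, groundspeed=212.7 kt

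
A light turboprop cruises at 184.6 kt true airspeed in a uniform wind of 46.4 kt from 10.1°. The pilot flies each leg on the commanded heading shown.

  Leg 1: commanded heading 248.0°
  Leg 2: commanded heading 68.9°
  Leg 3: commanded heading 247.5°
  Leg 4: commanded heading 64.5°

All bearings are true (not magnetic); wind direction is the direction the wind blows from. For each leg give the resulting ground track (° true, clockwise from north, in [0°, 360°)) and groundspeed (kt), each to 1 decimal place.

Leg 1: track=237.4°, groundspeed=212.9 kt
Leg 2: track=82.8°, groundspeed=165.4 kt
Leg 3: track=236.9°, groundspeed=213.2 kt
Leg 4: track=78.0°, groundspeed=162.0 kt

Leg 1: heading 248.0°; drift -10.6° → track 237.4°, groundspeed 212.9 kt
Leg 2: heading 68.9°; drift +13.9° → track 82.8°, groundspeed 165.4 kt
Leg 3: heading 247.5°; drift -10.6° → track 236.9°, groundspeed 213.2 kt
Leg 4: heading 64.5°; drift +13.5° → track 78.0°, groundspeed 162.0 kt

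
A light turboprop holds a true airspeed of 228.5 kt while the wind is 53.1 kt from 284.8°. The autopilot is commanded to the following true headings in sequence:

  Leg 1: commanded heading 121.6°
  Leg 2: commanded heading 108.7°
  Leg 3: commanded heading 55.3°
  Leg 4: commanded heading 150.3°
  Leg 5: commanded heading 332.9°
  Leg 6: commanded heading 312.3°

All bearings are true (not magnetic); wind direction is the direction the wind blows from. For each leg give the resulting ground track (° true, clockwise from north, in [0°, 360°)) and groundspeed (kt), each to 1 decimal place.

Leg 1: track=118.5°, groundspeed=279.8 kt
Leg 2: track=108.0°, groundspeed=281.5 kt
Leg 3: track=64.0°, groundspeed=266.1 kt
Leg 4: track=142.2°, groundspeed=268.4 kt
Leg 5: track=344.5°, groundspeed=197.0 kt
Leg 6: track=320.0°, groundspeed=183.0 kt

Leg 1: heading 121.6°; drift -3.1° → track 118.5°, groundspeed 279.8 kt
Leg 2: heading 108.7°; drift -0.7° → track 108.0°, groundspeed 281.5 kt
Leg 3: heading 55.3°; drift +8.7° → track 64.0°, groundspeed 266.1 kt
Leg 4: heading 150.3°; drift -8.1° → track 142.2°, groundspeed 268.4 kt
Leg 5: heading 332.9°; drift +11.6° → track 344.5°, groundspeed 197.0 kt
Leg 6: heading 312.3°; drift +7.7° → track 320.0°, groundspeed 183.0 kt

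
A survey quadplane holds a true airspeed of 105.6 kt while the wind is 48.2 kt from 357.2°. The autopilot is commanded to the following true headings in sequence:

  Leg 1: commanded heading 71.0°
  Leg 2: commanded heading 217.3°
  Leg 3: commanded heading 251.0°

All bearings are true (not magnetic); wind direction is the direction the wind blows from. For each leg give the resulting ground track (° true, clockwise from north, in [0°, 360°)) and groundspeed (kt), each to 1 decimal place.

Leg 1: track=97.7°, groundspeed=103.1 kt
Leg 2: track=205.0°, groundspeed=145.8 kt
Leg 3: track=229.8°, groundspeed=127.7 kt

Leg 1: heading 71.0°; drift +26.7° → track 97.7°, groundspeed 103.1 kt
Leg 2: heading 217.3°; drift -12.3° → track 205.0°, groundspeed 145.8 kt
Leg 3: heading 251.0°; drift -21.2° → track 229.8°, groundspeed 127.7 kt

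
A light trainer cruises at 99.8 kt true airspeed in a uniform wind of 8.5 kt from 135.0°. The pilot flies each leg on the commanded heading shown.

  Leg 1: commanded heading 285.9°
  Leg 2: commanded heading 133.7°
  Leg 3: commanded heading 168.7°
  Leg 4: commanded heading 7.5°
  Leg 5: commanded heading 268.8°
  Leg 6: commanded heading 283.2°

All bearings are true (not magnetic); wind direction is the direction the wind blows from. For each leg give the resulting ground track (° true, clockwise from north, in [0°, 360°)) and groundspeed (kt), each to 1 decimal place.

Leg 1: heading 285.9°; drift +2.2° → track 288.1°, groundspeed 107.3 kt
Leg 2: heading 133.7°; drift -0.1° → track 133.6°, groundspeed 91.3 kt
Leg 3: heading 168.7°; drift +2.9° → track 171.6°, groundspeed 92.8 kt
Leg 4: heading 7.5°; drift -3.7° → track 3.8°, groundspeed 105.2 kt
Leg 5: heading 268.8°; drift +3.3° → track 272.1°, groundspeed 105.9 kt
Leg 6: heading 283.2°; drift +2.4° → track 285.6°, groundspeed 107.1 kt

Leg 1: track=288.1°, groundspeed=107.3 kt
Leg 2: track=133.6°, groundspeed=91.3 kt
Leg 3: track=171.6°, groundspeed=92.8 kt
Leg 4: track=3.8°, groundspeed=105.2 kt
Leg 5: track=272.1°, groundspeed=105.9 kt
Leg 6: track=285.6°, groundspeed=107.1 kt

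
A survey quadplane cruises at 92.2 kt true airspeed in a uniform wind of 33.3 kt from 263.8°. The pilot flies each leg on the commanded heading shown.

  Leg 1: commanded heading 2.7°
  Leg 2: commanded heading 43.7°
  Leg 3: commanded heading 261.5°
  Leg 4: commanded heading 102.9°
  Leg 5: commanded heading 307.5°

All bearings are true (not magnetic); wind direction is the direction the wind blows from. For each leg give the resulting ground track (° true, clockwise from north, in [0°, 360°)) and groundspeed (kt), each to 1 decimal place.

Leg 1: heading 2.7°; drift +18.7° → track 21.4°, groundspeed 102.8 kt
Leg 2: heading 43.7°; drift +10.3° → track 54.0°, groundspeed 119.6 kt
Leg 3: heading 261.5°; drift -1.3° → track 260.2°, groundspeed 58.9 kt
Leg 4: heading 102.9°; drift -5.0° → track 97.9°, groundspeed 124.1 kt
Leg 5: heading 307.5°; drift +18.7° → track 326.2°, groundspeed 71.9 kt

Leg 1: track=21.4°, groundspeed=102.8 kt
Leg 2: track=54.0°, groundspeed=119.6 kt
Leg 3: track=260.2°, groundspeed=58.9 kt
Leg 4: track=97.9°, groundspeed=124.1 kt
Leg 5: track=326.2°, groundspeed=71.9 kt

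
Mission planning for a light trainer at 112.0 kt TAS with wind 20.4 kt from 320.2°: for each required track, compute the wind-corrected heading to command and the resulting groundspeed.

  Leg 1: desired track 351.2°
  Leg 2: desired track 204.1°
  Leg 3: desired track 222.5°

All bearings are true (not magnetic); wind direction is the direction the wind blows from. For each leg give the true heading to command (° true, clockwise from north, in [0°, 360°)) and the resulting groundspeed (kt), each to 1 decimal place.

Leg 1: heading=345.8°, groundspeed=94.0 kt
Leg 2: heading=213.5°, groundspeed=119.5 kt
Leg 3: heading=232.9°, groundspeed=112.9 kt

Leg 1: desired track 351.2°; wind correction -5.4° → command heading 345.8°, groundspeed 94.0 kt
Leg 2: desired track 204.1°; wind correction +9.4° → command heading 213.5°, groundspeed 119.5 kt
Leg 3: desired track 222.5°; wind correction +10.4° → command heading 232.9°, groundspeed 112.9 kt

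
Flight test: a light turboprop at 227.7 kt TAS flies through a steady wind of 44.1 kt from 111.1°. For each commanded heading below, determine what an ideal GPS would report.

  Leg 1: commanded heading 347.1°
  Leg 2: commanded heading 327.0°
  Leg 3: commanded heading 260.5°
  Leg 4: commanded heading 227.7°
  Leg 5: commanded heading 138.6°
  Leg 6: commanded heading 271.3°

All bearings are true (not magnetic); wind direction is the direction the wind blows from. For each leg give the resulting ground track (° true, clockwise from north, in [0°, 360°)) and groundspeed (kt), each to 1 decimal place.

Leg 1: track=338.9°, groundspeed=255.0 kt
Leg 2: track=321.4°, groundspeed=264.7 kt
Leg 3: track=265.3°, groundspeed=266.6 kt
Leg 4: track=236.8°, groundspeed=250.6 kt
Leg 5: track=144.8°, groundspeed=189.7 kt
Leg 6: track=274.5°, groundspeed=269.6 kt

Leg 1: heading 347.1°; drift -8.2° → track 338.9°, groundspeed 255.0 kt
Leg 2: heading 327.0°; drift -5.6° → track 321.4°, groundspeed 264.7 kt
Leg 3: heading 260.5°; drift +4.8° → track 265.3°, groundspeed 266.6 kt
Leg 4: heading 227.7°; drift +9.1° → track 236.8°, groundspeed 250.6 kt
Leg 5: heading 138.6°; drift +6.2° → track 144.8°, groundspeed 189.7 kt
Leg 6: heading 271.3°; drift +3.2° → track 274.5°, groundspeed 269.6 kt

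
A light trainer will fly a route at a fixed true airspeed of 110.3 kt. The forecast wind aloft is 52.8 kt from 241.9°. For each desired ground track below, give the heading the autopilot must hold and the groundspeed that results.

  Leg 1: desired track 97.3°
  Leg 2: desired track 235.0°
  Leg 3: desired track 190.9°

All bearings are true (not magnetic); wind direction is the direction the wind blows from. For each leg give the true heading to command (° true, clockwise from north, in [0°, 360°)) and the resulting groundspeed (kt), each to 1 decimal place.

Leg 1: desired track 97.3°; wind correction +16.1° → command heading 113.4°, groundspeed 149.0 kt
Leg 2: desired track 235.0°; wind correction +3.3° → command heading 238.3°, groundspeed 57.7 kt
Leg 3: desired track 190.9°; wind correction +21.8° → command heading 212.7°, groundspeed 69.2 kt

Leg 1: heading=113.4°, groundspeed=149.0 kt
Leg 2: heading=238.3°, groundspeed=57.7 kt
Leg 3: heading=212.7°, groundspeed=69.2 kt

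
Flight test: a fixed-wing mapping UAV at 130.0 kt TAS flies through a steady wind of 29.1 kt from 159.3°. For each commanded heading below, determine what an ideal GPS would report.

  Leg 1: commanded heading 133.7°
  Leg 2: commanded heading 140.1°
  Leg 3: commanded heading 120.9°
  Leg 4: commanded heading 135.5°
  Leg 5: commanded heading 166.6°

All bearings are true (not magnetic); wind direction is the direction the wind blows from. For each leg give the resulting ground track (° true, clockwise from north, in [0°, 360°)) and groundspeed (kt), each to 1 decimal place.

Leg 1: track=126.8°, groundspeed=104.5 kt
Leg 2: track=134.8°, groundspeed=103.0 kt
Leg 3: track=111.3°, groundspeed=108.7 kt
Leg 4: track=129.0°, groundspeed=104.0 kt
Leg 5: track=168.7°, groundspeed=101.2 kt

Leg 1: heading 133.7°; drift -6.9° → track 126.8°, groundspeed 104.5 kt
Leg 2: heading 140.1°; drift -5.3° → track 134.8°, groundspeed 103.0 kt
Leg 3: heading 120.9°; drift -9.6° → track 111.3°, groundspeed 108.7 kt
Leg 4: heading 135.5°; drift -6.5° → track 129.0°, groundspeed 104.0 kt
Leg 5: heading 166.6°; drift +2.1° → track 168.7°, groundspeed 101.2 kt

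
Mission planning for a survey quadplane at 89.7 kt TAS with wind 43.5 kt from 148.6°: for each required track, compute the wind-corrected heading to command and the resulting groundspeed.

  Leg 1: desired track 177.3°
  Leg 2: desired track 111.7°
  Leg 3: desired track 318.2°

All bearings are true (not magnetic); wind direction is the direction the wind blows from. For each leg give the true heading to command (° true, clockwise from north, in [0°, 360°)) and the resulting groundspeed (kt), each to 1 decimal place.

Leg 1: heading=163.8°, groundspeed=49.1 kt
Leg 2: heading=128.6°, groundspeed=51.0 kt
Leg 3: heading=313.2°, groundspeed=132.1 kt

Leg 1: desired track 177.3°; wind correction -13.5° → command heading 163.8°, groundspeed 49.1 kt
Leg 2: desired track 111.7°; wind correction +16.9° → command heading 128.6°, groundspeed 51.0 kt
Leg 3: desired track 318.2°; wind correction -5.0° → command heading 313.2°, groundspeed 132.1 kt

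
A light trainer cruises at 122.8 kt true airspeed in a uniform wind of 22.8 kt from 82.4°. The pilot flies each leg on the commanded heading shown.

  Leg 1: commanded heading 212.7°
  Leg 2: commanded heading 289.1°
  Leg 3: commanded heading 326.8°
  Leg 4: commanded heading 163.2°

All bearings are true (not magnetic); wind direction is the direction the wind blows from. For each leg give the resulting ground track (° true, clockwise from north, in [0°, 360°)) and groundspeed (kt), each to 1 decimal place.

Leg 1: heading 212.7°; drift +7.2° → track 219.9°, groundspeed 138.6 kt
Leg 2: heading 289.1°; drift -4.1° → track 285.0°, groundspeed 143.5 kt
Leg 3: heading 326.8°; drift -8.8° → track 318.0°, groundspeed 134.2 kt
Leg 4: heading 163.2°; drift +10.7° → track 173.9°, groundspeed 121.3 kt

Leg 1: track=219.9°, groundspeed=138.6 kt
Leg 2: track=285.0°, groundspeed=143.5 kt
Leg 3: track=318.0°, groundspeed=134.2 kt
Leg 4: track=173.9°, groundspeed=121.3 kt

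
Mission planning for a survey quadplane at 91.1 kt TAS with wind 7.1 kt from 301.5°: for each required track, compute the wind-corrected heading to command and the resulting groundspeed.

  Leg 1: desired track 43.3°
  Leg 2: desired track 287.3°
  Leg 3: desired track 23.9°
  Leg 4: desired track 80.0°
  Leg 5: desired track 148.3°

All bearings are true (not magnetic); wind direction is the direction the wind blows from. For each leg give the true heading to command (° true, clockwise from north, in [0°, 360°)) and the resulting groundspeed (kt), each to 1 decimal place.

Leg 1: heading=38.9°, groundspeed=92.3 kt
Leg 2: heading=288.4°, groundspeed=84.2 kt
Leg 3: heading=19.5°, groundspeed=89.9 kt
Leg 4: heading=77.0°, groundspeed=96.3 kt
Leg 5: heading=150.3°, groundspeed=97.4 kt

Leg 1: desired track 43.3°; wind correction -4.4° → command heading 38.9°, groundspeed 92.3 kt
Leg 2: desired track 287.3°; wind correction +1.1° → command heading 288.4°, groundspeed 84.2 kt
Leg 3: desired track 23.9°; wind correction -4.4° → command heading 19.5°, groundspeed 89.9 kt
Leg 4: desired track 80.0°; wind correction -3.0° → command heading 77.0°, groundspeed 96.3 kt
Leg 5: desired track 148.3°; wind correction +2.0° → command heading 150.3°, groundspeed 97.4 kt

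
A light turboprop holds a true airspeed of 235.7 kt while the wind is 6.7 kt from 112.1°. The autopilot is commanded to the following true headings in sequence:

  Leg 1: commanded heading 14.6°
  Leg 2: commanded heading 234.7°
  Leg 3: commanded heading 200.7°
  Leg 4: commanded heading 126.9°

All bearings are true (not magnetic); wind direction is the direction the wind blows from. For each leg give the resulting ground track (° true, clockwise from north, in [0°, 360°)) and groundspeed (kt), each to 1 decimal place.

Leg 1: track=13.0°, groundspeed=236.7 kt
Leg 2: track=236.1°, groundspeed=239.4 kt
Leg 3: track=202.3°, groundspeed=235.6 kt
Leg 4: track=127.3°, groundspeed=229.2 kt

Leg 1: heading 14.6°; drift -1.6° → track 13.0°, groundspeed 236.7 kt
Leg 2: heading 234.7°; drift +1.4° → track 236.1°, groundspeed 239.4 kt
Leg 3: heading 200.7°; drift +1.6° → track 202.3°, groundspeed 235.6 kt
Leg 4: heading 126.9°; drift +0.4° → track 127.3°, groundspeed 229.2 kt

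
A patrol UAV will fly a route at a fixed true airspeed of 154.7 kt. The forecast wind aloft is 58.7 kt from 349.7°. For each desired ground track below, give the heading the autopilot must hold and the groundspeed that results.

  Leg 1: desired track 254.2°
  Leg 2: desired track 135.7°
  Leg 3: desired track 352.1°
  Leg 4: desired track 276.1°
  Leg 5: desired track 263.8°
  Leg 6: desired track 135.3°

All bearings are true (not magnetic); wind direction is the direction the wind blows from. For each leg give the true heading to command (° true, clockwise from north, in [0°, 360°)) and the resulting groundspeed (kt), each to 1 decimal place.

Leg 1: heading=276.4°, groundspeed=148.9 kt
Leg 2: heading=123.4°, groundspeed=199.8 kt
Leg 3: heading=351.2°, groundspeed=96.0 kt
Leg 4: heading=297.4°, groundspeed=127.5 kt
Leg 5: heading=286.0°, groundspeed=139.0 kt
Leg 6: heading=122.9°, groundspeed=199.5 kt

Leg 1: desired track 254.2°; wind correction +22.2° → command heading 276.4°, groundspeed 148.9 kt
Leg 2: desired track 135.7°; wind correction -12.3° → command heading 123.4°, groundspeed 199.8 kt
Leg 3: desired track 352.1°; wind correction -0.9° → command heading 351.2°, groundspeed 96.0 kt
Leg 4: desired track 276.1°; wind correction +21.3° → command heading 297.4°, groundspeed 127.5 kt
Leg 5: desired track 263.8°; wind correction +22.2° → command heading 286.0°, groundspeed 139.0 kt
Leg 6: desired track 135.3°; wind correction -12.4° → command heading 122.9°, groundspeed 199.5 kt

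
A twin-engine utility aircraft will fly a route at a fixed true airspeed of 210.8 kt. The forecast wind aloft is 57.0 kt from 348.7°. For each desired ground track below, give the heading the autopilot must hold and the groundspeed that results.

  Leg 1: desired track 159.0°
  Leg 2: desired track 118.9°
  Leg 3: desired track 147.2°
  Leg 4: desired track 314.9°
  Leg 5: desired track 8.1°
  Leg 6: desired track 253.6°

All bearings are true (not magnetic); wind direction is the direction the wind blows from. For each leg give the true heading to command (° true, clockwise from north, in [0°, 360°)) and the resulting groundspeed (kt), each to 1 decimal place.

Leg 1: heading=156.4°, groundspeed=266.8 kt
Leg 2: heading=107.0°, groundspeed=243.0 kt
Leg 3: heading=141.5°, groundspeed=262.8 kt
Leg 4: heading=323.6°, groundspeed=161.0 kt
Leg 5: heading=2.9°, groundspeed=156.2 kt
Leg 6: heading=269.2°, groundspeed=208.1 kt

Leg 1: desired track 159.0°; wind correction -2.6° → command heading 156.4°, groundspeed 266.8 kt
Leg 2: desired track 118.9°; wind correction -11.9° → command heading 107.0°, groundspeed 243.0 kt
Leg 3: desired track 147.2°; wind correction -5.7° → command heading 141.5°, groundspeed 262.8 kt
Leg 4: desired track 314.9°; wind correction +8.7° → command heading 323.6°, groundspeed 161.0 kt
Leg 5: desired track 8.1°; wind correction -5.2° → command heading 2.9°, groundspeed 156.2 kt
Leg 6: desired track 253.6°; wind correction +15.6° → command heading 269.2°, groundspeed 208.1 kt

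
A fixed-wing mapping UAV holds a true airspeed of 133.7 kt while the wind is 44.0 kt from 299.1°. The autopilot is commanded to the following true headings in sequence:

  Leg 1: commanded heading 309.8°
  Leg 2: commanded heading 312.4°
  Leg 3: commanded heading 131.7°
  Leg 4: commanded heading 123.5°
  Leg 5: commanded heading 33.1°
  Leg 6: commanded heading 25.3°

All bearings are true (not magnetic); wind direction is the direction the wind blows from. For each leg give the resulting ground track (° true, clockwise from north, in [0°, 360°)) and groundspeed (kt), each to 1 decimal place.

Leg 1: track=315.0°, groundspeed=90.8 kt
Leg 2: track=318.8°, groundspeed=91.4 kt
Leg 3: track=128.6°, groundspeed=176.9 kt
Leg 4: track=122.4°, groundspeed=177.6 kt
Leg 5: track=50.9°, groundspeed=143.6 kt
Leg 6: track=43.9°, groundspeed=138.0 kt

Leg 1: heading 309.8°; drift +5.2° → track 315.0°, groundspeed 90.8 kt
Leg 2: heading 312.4°; drift +6.4° → track 318.8°, groundspeed 91.4 kt
Leg 3: heading 131.7°; drift -3.1° → track 128.6°, groundspeed 176.9 kt
Leg 4: heading 123.5°; drift -1.1° → track 122.4°, groundspeed 177.6 kt
Leg 5: heading 33.1°; drift +17.8° → track 50.9°, groundspeed 143.6 kt
Leg 6: heading 25.3°; drift +18.6° → track 43.9°, groundspeed 138.0 kt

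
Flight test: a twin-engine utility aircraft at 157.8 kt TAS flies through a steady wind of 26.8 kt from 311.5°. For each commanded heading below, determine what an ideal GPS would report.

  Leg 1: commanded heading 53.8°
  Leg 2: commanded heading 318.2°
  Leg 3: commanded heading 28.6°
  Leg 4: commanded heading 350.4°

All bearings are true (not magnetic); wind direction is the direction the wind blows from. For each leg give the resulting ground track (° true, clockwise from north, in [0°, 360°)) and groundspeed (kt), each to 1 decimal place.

Leg 1: heading 53.8°; drift +9.1° → track 62.9°, groundspeed 165.6 kt
Leg 2: heading 318.2°; drift +1.4° → track 319.6°, groundspeed 131.2 kt
Leg 3: heading 28.6°; drift +9.8° → track 38.4°, groundspeed 154.0 kt
Leg 4: heading 350.4°; drift +7.0° → track 357.4°, groundspeed 138.0 kt

Leg 1: track=62.9°, groundspeed=165.6 kt
Leg 2: track=319.6°, groundspeed=131.2 kt
Leg 3: track=38.4°, groundspeed=154.0 kt
Leg 4: track=357.4°, groundspeed=138.0 kt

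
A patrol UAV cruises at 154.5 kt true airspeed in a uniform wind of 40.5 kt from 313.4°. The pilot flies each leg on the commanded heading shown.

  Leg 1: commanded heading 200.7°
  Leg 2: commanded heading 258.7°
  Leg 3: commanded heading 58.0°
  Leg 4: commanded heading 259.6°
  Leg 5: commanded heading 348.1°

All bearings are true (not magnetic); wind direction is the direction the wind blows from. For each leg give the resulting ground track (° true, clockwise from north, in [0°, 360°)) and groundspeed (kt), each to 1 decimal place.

Leg 1: track=188.3°, groundspeed=174.2 kt
Leg 2: track=244.5°, groundspeed=135.2 kt
Leg 3: track=71.4°, groundspeed=169.3 kt
Leg 4: track=245.5°, groundspeed=134.6 kt
Leg 5: track=358.9°, groundspeed=123.4 kt

Leg 1: heading 200.7°; drift -12.4° → track 188.3°, groundspeed 174.2 kt
Leg 2: heading 258.7°; drift -14.2° → track 244.5°, groundspeed 135.2 kt
Leg 3: heading 58.0°; drift +13.4° → track 71.4°, groundspeed 169.3 kt
Leg 4: heading 259.6°; drift -14.1° → track 245.5°, groundspeed 134.6 kt
Leg 5: heading 348.1°; drift +10.8° → track 358.9°, groundspeed 123.4 kt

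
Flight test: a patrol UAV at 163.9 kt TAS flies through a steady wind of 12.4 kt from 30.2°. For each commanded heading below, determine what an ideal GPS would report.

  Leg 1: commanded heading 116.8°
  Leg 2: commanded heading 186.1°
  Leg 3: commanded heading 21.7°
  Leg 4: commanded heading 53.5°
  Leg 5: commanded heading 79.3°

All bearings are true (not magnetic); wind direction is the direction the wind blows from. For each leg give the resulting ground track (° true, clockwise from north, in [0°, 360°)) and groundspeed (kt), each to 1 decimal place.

Leg 1: heading 116.8°; drift +4.3° → track 121.1°, groundspeed 163.6 kt
Leg 2: heading 186.1°; drift +1.7° → track 187.8°, groundspeed 175.3 kt
Leg 3: heading 21.7°; drift -0.7° → track 21.0°, groundspeed 151.6 kt
Leg 4: heading 53.5°; drift +1.8° → track 55.3°, groundspeed 152.6 kt
Leg 5: heading 79.3°; drift +3.4° → track 82.7°, groundspeed 156.1 kt

Leg 1: track=121.1°, groundspeed=163.6 kt
Leg 2: track=187.8°, groundspeed=175.3 kt
Leg 3: track=21.0°, groundspeed=151.6 kt
Leg 4: track=55.3°, groundspeed=152.6 kt
Leg 5: track=82.7°, groundspeed=156.1 kt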